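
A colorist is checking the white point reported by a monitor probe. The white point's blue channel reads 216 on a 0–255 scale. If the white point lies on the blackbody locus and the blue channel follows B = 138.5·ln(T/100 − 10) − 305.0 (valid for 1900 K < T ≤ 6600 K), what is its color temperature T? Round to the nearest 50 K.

5300 K

ln(t − 10) = (216 + 305.0) / 138.5 = 3.7617.
t − 10 = e^3.7617 = 43.023, so t = 53.023.
T = 100·t = 5302 K → 5300 K to the nearest 50 K.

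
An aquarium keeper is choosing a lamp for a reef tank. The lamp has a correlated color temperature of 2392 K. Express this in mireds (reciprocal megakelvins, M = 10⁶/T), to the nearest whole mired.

M = 10⁶ / 2392 = 418.060 → 418 mireds.

418 mireds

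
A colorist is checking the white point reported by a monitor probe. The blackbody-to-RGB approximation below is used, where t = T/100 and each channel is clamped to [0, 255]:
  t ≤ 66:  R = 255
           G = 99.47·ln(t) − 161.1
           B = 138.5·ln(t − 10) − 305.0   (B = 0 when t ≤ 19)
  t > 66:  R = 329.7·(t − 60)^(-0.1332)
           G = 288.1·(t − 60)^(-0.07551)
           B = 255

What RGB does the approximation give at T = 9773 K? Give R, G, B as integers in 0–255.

t = 9773/100 = 97.73; the t > 66 branch applies.
R = 329.7·(97.73 − 60)^(-0.1332) = 329.7·37.73^(-0.1332) = 329.7·0.61657 = 203.284.
G = 288.1·(97.73 − 60)^(-0.07551) = 288.1·37.73^(-0.07551) = 288.1·0.76023 = 219.022.
B = 255 by definition for t > 66.
Rounded: (203, 219, 255).

R=203, G=219, B=255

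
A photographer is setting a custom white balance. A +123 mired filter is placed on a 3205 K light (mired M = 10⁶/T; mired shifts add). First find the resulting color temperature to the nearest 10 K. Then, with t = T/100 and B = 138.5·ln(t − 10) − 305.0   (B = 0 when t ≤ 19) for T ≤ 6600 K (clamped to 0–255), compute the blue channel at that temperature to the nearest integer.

M_in = 10⁶/3205 = 312.01; M_out = 312.01 + (+123) = 435.01.
T_out = 10⁶/435.01 = 2298.8 K → 2300 K; t = 23.
B = 138.5·ln(23 − 10) − 305.0 = 138.5·ln 13 − 305.0 = 138.5·2.5649 − 305.0 = 50.245.
Rounded: 50.

50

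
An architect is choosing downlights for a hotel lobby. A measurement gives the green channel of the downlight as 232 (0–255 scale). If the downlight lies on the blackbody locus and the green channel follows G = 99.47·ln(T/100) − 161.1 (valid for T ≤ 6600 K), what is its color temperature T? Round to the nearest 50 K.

5200 K

ln t = (232 + 161.1) / 99.47 = 3.9519.
t = e^3.9519 = 52.036.
T = 100·t = 5204 K → 5200 K to the nearest 50 K.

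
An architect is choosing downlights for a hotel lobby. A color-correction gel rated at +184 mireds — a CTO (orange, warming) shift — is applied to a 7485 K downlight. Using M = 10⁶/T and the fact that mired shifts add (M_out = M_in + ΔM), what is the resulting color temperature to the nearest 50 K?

3150 K

M_in = 10⁶/7485 = 133.60 mireds.
M_out = 133.60 + (+184) = 317.60 mireds.
T_out = 10⁶/317.60 = 3148.6 K → 3150 K.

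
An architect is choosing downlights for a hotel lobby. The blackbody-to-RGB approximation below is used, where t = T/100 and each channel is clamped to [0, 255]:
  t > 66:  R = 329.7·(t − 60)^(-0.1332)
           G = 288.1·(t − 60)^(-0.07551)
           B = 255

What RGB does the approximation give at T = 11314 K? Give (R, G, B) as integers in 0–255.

(194, 213, 255)

t = 11314/100 = 113.14; the t > 66 branch applies.
R = 329.7·(113.14 − 60)^(-0.1332) = 329.7·53.14^(-0.1332) = 329.7·0.58908 = 194.219.
G = 288.1·(113.14 − 60)^(-0.07551) = 288.1·53.14^(-0.07551) = 288.1·0.74082 = 213.431.
B = 255 by definition for t > 66.
Rounded: (194, 213, 255).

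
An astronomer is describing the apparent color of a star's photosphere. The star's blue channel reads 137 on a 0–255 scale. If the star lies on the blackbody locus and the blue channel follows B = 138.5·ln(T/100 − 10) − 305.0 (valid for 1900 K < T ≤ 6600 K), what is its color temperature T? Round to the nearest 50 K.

ln(t − 10) = (137 + 305.0) / 138.5 = 3.1913.
t − 10 = e^3.1913 = 24.321, so t = 34.321.
T = 100·t = 3432 K → 3450 K to the nearest 50 K.

3450 K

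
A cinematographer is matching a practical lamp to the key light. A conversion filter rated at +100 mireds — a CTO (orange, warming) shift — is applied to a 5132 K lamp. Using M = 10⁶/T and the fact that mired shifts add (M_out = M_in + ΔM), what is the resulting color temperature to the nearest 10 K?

3390 K

M_in = 10⁶/5132 = 194.86 mireds.
M_out = 194.86 + (+100) = 294.86 mireds.
T_out = 10⁶/294.86 = 3391.5 K → 3390 K.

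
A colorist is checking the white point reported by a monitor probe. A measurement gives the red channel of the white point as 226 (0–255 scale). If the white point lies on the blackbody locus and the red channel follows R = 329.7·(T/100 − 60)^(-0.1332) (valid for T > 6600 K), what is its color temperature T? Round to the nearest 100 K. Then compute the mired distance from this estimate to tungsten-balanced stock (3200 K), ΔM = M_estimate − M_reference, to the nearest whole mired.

-183 mireds

(t − 60)^(-0.1332) = 226/329.7 = 0.68547.
t − 60 = 0.68547^(1/-0.1332) = 0.68547^(-7.508) = 17.034, so t = 77.034.
T = 100·t = 7703 K → 7700 K to the nearest 100 K.
M_estimate = 10⁶/7700 = 129.87; M_reference = 10⁶/3200 = 312.50.
ΔM = 129.87 − 312.50 = -182.63 → -183 mireds.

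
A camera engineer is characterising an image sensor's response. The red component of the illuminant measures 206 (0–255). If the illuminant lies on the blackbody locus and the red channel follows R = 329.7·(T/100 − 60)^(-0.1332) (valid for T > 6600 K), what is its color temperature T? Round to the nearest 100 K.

(t − 60)^(-0.1332) = 206/329.7 = 0.62481.
t − 60 = 0.62481^(1/-0.1332) = 0.62481^(-7.508) = 34.152, so t = 94.152.
T = 100·t = 9415 K → 9400 K to the nearest 100 K.

9400 K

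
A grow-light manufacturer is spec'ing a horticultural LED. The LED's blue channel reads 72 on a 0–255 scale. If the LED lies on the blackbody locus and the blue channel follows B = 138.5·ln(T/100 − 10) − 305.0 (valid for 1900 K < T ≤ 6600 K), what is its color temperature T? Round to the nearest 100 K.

ln(t − 10) = (72 + 305.0) / 138.5 = 2.7220.
t − 10 = e^2.7220 = 15.211, so t = 25.211.
T = 100·t = 2521 K → 2500 K to the nearest 100 K.

2500 K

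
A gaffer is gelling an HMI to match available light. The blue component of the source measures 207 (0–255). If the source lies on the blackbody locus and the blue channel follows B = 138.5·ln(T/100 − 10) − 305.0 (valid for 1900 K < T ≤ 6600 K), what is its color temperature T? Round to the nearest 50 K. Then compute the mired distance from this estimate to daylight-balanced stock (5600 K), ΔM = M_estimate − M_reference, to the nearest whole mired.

+19 mireds

ln(t − 10) = (207 + 305.0) / 138.5 = 3.6968.
t − 10 = e^3.6968 = 40.316, so t = 50.316.
T = 100·t = 5032 K → 5050 K to the nearest 50 K.
M_estimate = 10⁶/5050 = 198.02; M_reference = 10⁶/5600 = 178.57.
ΔM = 198.02 − 178.57 = 19.45 → +19 mireds.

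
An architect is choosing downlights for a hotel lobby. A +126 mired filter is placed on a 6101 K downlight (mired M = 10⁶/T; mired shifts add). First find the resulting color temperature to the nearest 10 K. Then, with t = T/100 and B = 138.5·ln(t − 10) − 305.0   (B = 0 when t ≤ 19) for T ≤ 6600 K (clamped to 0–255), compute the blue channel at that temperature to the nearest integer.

M_in = 10⁶/6101 = 163.91; M_out = 163.91 + (+126) = 289.91.
T_out = 10⁶/289.91 = 3449.4 K → 3450 K; t = 34.5.
B = 138.5·ln(34.5 − 10) − 305.0 = 138.5·ln 24.5 − 305.0 = 138.5·3.1987 − 305.0 = 138.016.
Rounded: 138.

138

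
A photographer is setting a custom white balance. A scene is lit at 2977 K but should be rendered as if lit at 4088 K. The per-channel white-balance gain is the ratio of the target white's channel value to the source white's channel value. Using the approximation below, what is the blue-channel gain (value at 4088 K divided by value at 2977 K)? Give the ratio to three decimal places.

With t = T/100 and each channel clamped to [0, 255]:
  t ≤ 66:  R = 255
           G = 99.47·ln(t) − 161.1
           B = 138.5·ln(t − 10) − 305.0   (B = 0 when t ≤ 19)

1.570

At 2977 K (t = 29.77):
  B = 138.5·ln(29.77 − 10) − 305.0 = 138.5·ln 19.77 − 305.0 = 138.5·2.9842 − 305.0 = 108.307.
At 4088 K (t = 40.88):
  B = 138.5·ln(40.88 − 10) − 305.0 = 138.5·ln 30.88 − 305.0 = 138.5·3.4301 − 305.0 = 170.070.
Gain = 170.070 / 108.307 = 1.5703 → 1.570.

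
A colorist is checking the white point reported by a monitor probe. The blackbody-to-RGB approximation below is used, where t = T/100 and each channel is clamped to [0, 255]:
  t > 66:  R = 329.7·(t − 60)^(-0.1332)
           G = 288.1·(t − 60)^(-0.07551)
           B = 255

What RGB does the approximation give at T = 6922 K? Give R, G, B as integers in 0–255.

t = 6922/100 = 69.22; the t > 66 branch applies.
R = 329.7·(69.22 − 60)^(-0.1332) = 329.7·9.22^(-0.1332) = 329.7·0.74387 = 245.254.
G = 288.1·(69.22 − 60)^(-0.07551) = 288.1·9.22^(-0.07551) = 288.1·0.84558 = 243.611.
B = 255 by definition for t > 66.
Rounded: (245, 244, 255).

R=245, G=244, B=255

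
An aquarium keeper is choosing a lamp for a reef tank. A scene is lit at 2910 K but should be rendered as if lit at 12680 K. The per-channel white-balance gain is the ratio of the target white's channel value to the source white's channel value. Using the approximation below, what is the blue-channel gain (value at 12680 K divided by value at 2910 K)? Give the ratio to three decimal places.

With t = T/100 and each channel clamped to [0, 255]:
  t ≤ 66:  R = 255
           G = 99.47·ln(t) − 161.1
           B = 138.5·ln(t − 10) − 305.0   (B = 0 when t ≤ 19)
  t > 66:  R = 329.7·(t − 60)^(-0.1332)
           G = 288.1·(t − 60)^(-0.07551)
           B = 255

2.463

At 2910 K (t = 29.1):
  B = 138.5·ln(29.1 − 10) − 305.0 = 138.5·ln 19.1 − 305.0 = 138.5·2.9497 − 305.0 = 103.532.
At 12680 K (t = 126.8):
  B = 255 by definition for t > 66.
Gain = 255.000 / 103.532 = 2.4630 → 2.463.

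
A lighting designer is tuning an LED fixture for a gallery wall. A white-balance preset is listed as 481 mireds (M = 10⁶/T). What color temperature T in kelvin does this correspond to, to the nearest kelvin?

2079 K

T = 10⁶ / 481 = 2079.00 K → 2079 K.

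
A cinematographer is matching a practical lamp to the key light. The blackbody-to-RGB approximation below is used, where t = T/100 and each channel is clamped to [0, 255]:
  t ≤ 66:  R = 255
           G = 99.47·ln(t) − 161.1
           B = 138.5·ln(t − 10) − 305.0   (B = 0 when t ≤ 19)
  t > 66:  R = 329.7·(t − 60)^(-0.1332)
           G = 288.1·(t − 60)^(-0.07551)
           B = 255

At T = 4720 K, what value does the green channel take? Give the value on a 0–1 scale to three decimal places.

t = 4720/100 = 47.2; the t ≤ 66 branch applies.
G = 99.47·ln 47.2 − 161.1 = 99.47·3.8544 − 161.1 = 222.297.
On a 0–1 scale: 222.297/255 = 0.8718 → 0.872.

0.872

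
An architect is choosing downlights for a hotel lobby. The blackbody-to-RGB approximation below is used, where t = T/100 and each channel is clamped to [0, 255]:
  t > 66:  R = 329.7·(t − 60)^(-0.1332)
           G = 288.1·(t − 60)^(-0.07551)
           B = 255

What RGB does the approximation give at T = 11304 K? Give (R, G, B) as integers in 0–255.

t = 11304/100 = 113.04; the t > 66 branch applies.
R = 329.7·(113.04 − 60)^(-0.1332) = 329.7·53.04^(-0.1332) = 329.7·0.58923 = 194.268.
G = 288.1·(113.04 − 60)^(-0.07551) = 288.1·53.04^(-0.07551) = 288.1·0.74093 = 213.461.
B = 255 by definition for t > 66.
Rounded: (194, 213, 255).

(194, 213, 255)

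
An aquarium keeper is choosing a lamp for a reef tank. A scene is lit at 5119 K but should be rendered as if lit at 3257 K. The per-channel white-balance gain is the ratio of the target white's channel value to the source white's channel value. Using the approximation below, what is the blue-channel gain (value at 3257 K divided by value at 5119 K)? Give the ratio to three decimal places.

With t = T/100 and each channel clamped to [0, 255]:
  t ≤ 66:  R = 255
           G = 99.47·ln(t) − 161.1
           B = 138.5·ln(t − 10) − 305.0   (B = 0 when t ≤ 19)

0.603

At 5119 K (t = 51.19):
  B = 138.5·ln(51.19 − 10) − 305.0 = 138.5·ln 41.19 − 305.0 = 138.5·3.7182 − 305.0 = 209.970.
At 3257 K (t = 32.57):
  B = 138.5·ln(32.57 − 10) − 305.0 = 138.5·ln 22.57 − 305.0 = 138.5·3.1166 − 305.0 = 126.652.
Gain = 126.652 / 209.970 = 0.6032 → 0.603.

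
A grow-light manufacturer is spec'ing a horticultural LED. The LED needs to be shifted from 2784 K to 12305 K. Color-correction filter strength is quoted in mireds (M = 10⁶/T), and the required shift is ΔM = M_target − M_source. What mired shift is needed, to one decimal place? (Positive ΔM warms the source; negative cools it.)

-277.9 mireds

M_source = 10⁶/2784 = 359.195; M_target = 10⁶/12305 = 81.268.
ΔM = 81.268 − 359.195 = -277.928 → -277.9 mireds, a cooling shift.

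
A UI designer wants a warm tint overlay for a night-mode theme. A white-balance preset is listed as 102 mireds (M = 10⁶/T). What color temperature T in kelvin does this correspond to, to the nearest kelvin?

T = 10⁶ / 102 = 9803.92 K → 9804 K.

9804 K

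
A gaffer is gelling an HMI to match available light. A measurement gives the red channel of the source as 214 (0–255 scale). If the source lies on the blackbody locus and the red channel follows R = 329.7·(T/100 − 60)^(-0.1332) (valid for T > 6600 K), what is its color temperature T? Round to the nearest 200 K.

8600 K

(t − 60)^(-0.1332) = 214/329.7 = 0.64907.
t − 60 = 0.64907^(1/-0.1332) = 0.64907^(-7.508) = 25.657, so t = 85.657.
T = 100·t = 8566 K → 8600 K to the nearest 200 K.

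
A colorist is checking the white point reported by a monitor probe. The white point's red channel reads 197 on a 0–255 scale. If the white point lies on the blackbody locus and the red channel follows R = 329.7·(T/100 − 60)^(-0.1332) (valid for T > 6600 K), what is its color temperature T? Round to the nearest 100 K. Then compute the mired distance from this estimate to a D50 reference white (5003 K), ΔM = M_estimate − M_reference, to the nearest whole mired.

-107 mireds

(t − 60)^(-0.1332) = 197/329.7 = 0.59751.
t − 60 = 0.59751^(1/-0.1332) = 0.59751^(-7.508) = 47.761, so t = 107.761.
T = 100·t = 10776 K → 10800 K to the nearest 100 K.
M_estimate = 10⁶/10800 = 92.59; M_reference = 10⁶/5003 = 199.88.
ΔM = 92.59 − 199.88 = -107.29 → -107 mireds.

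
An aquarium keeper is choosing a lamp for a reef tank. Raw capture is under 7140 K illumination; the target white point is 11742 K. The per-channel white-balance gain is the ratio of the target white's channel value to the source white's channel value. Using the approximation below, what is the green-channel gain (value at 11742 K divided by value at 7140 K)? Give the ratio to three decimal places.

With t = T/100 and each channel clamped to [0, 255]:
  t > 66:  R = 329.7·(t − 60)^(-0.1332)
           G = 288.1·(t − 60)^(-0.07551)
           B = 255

0.885

At 7140 K (t = 71.4):
  G = 288.1·(71.4 − 60)^(-0.07551) = 288.1·11.4^(-0.07551) = 288.1·0.83213 = 239.738.
At 11742 K (t = 117.42):
  G = 288.1·(117.42 − 60)^(-0.07551) = 288.1·57.42^(-0.07551) = 288.1·0.73650 = 212.186.
Gain = 212.186 / 239.738 = 0.8851 → 0.885.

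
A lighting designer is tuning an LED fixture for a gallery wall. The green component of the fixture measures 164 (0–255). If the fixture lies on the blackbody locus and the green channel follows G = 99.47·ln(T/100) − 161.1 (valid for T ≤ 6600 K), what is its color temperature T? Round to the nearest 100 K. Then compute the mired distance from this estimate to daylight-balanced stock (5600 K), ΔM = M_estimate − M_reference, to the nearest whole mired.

ln t = (164 + 161.1) / 99.47 = 3.2683.
t = e^3.2683 = 26.267.
T = 100·t = 2627 K → 2600 K to the nearest 100 K.
M_estimate = 10⁶/2600 = 384.62; M_reference = 10⁶/5600 = 178.57.
ΔM = 384.62 − 178.57 = 206.04 → +206 mireds.

+206 mireds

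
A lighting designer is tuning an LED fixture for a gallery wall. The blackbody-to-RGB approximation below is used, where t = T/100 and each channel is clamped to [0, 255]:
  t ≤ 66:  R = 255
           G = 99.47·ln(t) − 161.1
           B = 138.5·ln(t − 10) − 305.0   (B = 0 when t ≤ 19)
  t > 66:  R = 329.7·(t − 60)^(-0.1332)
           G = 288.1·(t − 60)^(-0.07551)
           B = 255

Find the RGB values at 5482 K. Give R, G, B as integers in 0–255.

t = 5482/100 = 54.82; the t ≤ 66 branch applies.
R = 255 by definition for t ≤ 66.
G = 99.47·ln 54.82 − 161.1 = 99.47·4.0041 − 161.1 = 237.183.
B = 138.5·ln(54.82 − 10) − 305.0 = 138.5·ln 44.82 − 305.0 = 138.5·3.8027 − 305.0 = 221.668.
Rounded: (255, 237, 222).

R=255, G=237, B=222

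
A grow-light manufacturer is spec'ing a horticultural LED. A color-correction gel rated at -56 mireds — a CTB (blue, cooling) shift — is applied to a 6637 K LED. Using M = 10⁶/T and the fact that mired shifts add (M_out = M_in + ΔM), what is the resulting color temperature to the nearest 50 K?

10550 K

M_in = 10⁶/6637 = 150.67 mireds.
M_out = 150.67 + (-56) = 94.67 mireds.
T_out = 10⁶/94.67 = 10563.0 K → 10550 K.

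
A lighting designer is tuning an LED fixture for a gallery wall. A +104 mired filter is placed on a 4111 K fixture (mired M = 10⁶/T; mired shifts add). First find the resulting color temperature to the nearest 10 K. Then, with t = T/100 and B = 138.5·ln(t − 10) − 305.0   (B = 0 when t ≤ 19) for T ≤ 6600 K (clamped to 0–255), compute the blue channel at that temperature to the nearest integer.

M_in = 10⁶/4111 = 243.25; M_out = 243.25 + (+104) = 347.25.
T_out = 10⁶/347.25 = 2879.8 K → 2880 K; t = 28.8.
B = 138.5·ln(28.8 − 10) − 305.0 = 138.5·ln 18.8 − 305.0 = 138.5·2.9339 − 305.0 = 101.339.
Rounded: 101.

101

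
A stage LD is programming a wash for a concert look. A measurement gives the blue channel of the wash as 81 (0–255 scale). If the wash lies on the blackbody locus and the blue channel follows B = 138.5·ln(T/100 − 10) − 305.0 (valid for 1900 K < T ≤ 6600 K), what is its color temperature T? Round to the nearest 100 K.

2600 K

ln(t − 10) = (81 + 305.0) / 138.5 = 2.7870.
t − 10 = e^2.7870 = 16.232, so t = 26.232.
T = 100·t = 2623 K → 2600 K to the nearest 100 K.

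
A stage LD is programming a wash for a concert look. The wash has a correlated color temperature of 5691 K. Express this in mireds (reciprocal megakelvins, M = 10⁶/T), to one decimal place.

175.7 mireds

M = 10⁶ / 5691 = 175.716 → 175.7 mireds.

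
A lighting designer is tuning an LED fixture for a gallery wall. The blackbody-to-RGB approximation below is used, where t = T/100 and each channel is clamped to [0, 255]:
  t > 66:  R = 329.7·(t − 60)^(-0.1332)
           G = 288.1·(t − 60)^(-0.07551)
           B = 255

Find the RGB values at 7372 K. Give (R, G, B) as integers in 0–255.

(233, 236, 255)

t = 7372/100 = 73.72; the t > 66 branch applies.
R = 329.7·(73.72 − 60)^(-0.1332) = 329.7·13.72^(-0.1332) = 329.7·0.70551 = 232.607.
G = 288.1·(73.72 − 60)^(-0.07551) = 288.1·13.72^(-0.07551) = 288.1·0.82058 = 236.408.
B = 255 by definition for t > 66.
Rounded: (233, 236, 255).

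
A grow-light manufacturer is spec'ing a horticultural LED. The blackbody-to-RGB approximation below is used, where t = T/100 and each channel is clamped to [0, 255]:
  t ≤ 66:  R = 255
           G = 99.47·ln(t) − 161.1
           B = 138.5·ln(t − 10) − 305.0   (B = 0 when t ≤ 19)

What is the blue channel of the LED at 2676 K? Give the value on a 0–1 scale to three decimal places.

0.335

t = 2676/100 = 26.76; the t ≤ 66 branch applies.
B = 138.5·ln(26.76 − 10) − 305.0 = 138.5·ln 16.76 − 305.0 = 138.5·2.8190 − 305.0 = 85.431.
On a 0–1 scale: 85.431/255 = 0.3350 → 0.335.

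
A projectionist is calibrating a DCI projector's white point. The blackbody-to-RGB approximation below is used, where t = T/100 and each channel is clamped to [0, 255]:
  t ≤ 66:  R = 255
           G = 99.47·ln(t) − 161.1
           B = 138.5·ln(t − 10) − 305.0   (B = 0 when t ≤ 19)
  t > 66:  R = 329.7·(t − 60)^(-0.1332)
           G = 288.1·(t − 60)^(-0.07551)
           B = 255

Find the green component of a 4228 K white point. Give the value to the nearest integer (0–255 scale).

211

t = 4228/100 = 42.28; the t ≤ 66 branch applies.
G = 99.47·ln 42.28 − 161.1 = 99.47·3.7443 − 161.1 = 211.347.
Rounded: 211.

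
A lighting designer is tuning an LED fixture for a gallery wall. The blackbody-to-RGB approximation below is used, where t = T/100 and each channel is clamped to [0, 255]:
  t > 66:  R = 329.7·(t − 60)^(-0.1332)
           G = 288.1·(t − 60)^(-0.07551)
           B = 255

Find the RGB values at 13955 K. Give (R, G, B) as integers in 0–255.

t = 13955/100 = 139.55; the t > 66 branch applies.
R = 329.7·(139.55 − 60)^(-0.1332) = 329.7·79.55^(-0.1332) = 329.7·0.55826 = 184.058.
G = 288.1·(139.55 − 60)^(-0.07551) = 288.1·79.55^(-0.07551) = 288.1·0.71859 = 207.026.
B = 255 by definition for t > 66.
Rounded: (184, 207, 255).

(184, 207, 255)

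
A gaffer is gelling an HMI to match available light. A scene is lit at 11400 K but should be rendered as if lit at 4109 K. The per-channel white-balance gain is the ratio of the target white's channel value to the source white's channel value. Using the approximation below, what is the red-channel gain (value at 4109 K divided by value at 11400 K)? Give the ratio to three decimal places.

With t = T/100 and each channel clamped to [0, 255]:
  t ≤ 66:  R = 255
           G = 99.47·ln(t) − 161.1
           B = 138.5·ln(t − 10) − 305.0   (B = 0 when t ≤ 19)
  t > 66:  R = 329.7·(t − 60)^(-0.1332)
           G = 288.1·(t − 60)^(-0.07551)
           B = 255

At 11400 K (t = 114):
  R = 329.7·(114 − 60)^(-0.1332) = 329.7·54^(-0.1332) = 329.7·0.58782 = 193.805.
At 4109 K (t = 41.09):
  R = 255 by definition for t ≤ 66.
Gain = 255.000 / 193.805 = 1.3158 → 1.316.

1.316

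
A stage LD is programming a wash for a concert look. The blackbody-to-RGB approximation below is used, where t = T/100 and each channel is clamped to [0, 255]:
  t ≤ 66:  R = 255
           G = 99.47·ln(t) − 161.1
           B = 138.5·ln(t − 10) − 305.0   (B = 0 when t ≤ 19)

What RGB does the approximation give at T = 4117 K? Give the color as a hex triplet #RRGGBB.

t = 4117/100 = 41.17; the t ≤ 66 branch applies.
R = 255 by definition for t ≤ 66.
G = 99.47·ln 41.17 − 161.1 = 99.47·3.7177 − 161.1 = 208.701.
B = 138.5·ln(41.17 − 10) − 305.0 = 138.5·ln 31.17 − 305.0 = 138.5·3.4395 − 305.0 = 171.365.
Rounded: (255, 209, 171).
In hex: #FFD1AB.

#FFD1AB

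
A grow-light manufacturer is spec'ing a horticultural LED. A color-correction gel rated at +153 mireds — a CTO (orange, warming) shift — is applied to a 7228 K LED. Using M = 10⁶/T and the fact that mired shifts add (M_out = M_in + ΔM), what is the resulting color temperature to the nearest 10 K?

3430 K

M_in = 10⁶/7228 = 138.35 mireds.
M_out = 138.35 + (+153) = 291.35 mireds.
T_out = 10⁶/291.35 = 3432.3 K → 3430 K.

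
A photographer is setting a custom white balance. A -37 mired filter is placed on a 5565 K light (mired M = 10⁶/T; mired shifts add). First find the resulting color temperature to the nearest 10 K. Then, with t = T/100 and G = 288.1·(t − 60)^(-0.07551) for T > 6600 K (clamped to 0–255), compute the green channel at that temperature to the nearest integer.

242

M_in = 10⁶/5565 = 179.69; M_out = 179.69 + (-37) = 142.69.
T_out = 10⁶/142.69 = 7008.0 K → 7010 K; t = 70.1.
G = 288.1·(70.1 − 60)^(-0.07551) = 288.1·10.1^(-0.07551) = 288.1·0.83978 = 241.940.
Rounded: 242.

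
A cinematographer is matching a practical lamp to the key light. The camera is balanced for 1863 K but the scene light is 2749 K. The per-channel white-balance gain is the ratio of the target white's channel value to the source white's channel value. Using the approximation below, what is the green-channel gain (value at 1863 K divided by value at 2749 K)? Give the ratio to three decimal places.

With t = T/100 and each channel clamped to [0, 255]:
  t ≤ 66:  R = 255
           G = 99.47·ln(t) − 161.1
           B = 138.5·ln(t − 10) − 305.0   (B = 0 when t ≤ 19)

At 2749 K (t = 27.49):
  G = 99.47·ln 27.49 − 161.1 = 99.47·3.3138 − 161.1 = 168.526.
At 1863 K (t = 18.63):
  G = 99.47·ln 18.63 − 161.1 = 99.47·2.9248 − 161.1 = 129.827.
Gain = 129.827 / 168.526 = 0.7704 → 0.770.

0.770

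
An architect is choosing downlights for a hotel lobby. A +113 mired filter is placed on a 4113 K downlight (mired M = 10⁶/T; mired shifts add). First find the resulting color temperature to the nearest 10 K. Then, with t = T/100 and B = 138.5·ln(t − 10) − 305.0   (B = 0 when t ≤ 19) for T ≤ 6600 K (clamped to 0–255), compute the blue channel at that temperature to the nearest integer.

M_in = 10⁶/4113 = 243.13; M_out = 243.13 + (+113) = 356.13.
T_out = 10⁶/356.13 = 2808.0 K → 2810 K; t = 28.1.
B = 138.5·ln(28.1 − 10) − 305.0 = 138.5·ln 18.1 − 305.0 = 138.5·2.8959 − 305.0 = 96.084.
Rounded: 96.

96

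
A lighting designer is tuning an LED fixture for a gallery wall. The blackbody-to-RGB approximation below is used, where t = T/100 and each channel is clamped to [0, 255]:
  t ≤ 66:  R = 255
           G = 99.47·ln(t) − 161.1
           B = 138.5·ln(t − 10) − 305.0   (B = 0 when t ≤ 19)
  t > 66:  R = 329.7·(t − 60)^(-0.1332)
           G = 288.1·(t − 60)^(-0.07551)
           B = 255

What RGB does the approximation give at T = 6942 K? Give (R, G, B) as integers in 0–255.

(245, 243, 255)

t = 6942/100 = 69.42; the t > 66 branch applies.
R = 329.7·(69.42 − 60)^(-0.1332) = 329.7·9.42^(-0.1332) = 329.7·0.74175 = 244.554.
G = 288.1·(69.42 − 60)^(-0.07551) = 288.1·9.42^(-0.07551) = 288.1·0.84421 = 243.216.
B = 255 by definition for t > 66.
Rounded: (245, 243, 255).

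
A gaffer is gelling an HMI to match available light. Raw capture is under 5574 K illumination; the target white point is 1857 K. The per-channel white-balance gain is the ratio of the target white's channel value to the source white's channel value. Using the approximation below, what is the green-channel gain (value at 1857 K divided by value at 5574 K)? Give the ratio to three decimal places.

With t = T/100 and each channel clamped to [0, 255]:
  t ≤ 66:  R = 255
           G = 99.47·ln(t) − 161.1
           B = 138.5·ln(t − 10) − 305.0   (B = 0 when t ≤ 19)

0.542

At 5574 K (t = 55.74):
  G = 99.47·ln 55.74 − 161.1 = 99.47·4.0207 − 161.1 = 238.839.
At 1857 K (t = 18.57):
  G = 99.47·ln 18.57 − 161.1 = 99.47·2.9215 − 161.1 = 129.506.
Gain = 129.506 / 238.839 = 0.5422 → 0.542.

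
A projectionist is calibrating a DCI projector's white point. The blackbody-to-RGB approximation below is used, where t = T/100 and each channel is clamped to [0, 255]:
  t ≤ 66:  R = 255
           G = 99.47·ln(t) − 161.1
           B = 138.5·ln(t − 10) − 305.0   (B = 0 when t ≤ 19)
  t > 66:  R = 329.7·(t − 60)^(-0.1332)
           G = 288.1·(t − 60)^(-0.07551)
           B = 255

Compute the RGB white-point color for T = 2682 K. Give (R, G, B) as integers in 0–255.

(255, 166, 86)

t = 2682/100 = 26.82; the t ≤ 66 branch applies.
R = 255 by definition for t ≤ 66.
G = 99.47·ln 26.82 − 161.1 = 99.47·3.2891 − 161.1 = 166.072.
B = 138.5·ln(26.82 − 10) − 305.0 = 138.5·ln 16.82 − 305.0 = 138.5·2.8226 − 305.0 = 85.926.
Rounded: (255, 166, 86).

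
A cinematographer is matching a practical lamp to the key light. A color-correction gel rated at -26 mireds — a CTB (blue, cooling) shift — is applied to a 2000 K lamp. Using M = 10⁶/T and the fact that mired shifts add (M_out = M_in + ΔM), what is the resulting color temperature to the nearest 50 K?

2100 K

M_in = 10⁶/2000 = 500.00 mireds.
M_out = 500.00 + (-26) = 474.00 mireds.
T_out = 10⁶/474.00 = 2109.7 K → 2100 K.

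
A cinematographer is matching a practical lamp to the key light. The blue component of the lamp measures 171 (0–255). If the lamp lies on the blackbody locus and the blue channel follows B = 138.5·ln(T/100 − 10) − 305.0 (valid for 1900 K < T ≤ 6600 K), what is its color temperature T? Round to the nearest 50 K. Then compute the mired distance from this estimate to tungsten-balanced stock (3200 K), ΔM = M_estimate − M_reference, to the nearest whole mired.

-69 mireds

ln(t − 10) = (171 + 305.0) / 138.5 = 3.4368.
t − 10 = e^3.4368 = 31.088, so t = 41.088.
T = 100·t = 4109 K → 4100 K to the nearest 50 K.
M_estimate = 10⁶/4100 = 243.90; M_reference = 10⁶/3200 = 312.50.
ΔM = 243.90 − 312.50 = -68.60 → -69 mireds.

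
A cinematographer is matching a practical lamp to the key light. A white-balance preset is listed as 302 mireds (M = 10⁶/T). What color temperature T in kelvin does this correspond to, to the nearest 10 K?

3310 K

T = 10⁶ / 302 = 3311.26 K → 3310 K.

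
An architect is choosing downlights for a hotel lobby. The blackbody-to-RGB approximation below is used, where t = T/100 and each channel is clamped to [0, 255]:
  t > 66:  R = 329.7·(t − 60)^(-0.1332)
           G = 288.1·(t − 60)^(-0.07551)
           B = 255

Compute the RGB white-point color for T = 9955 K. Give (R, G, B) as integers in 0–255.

(202, 218, 255)

t = 9955/100 = 99.55; the t > 66 branch applies.
R = 329.7·(99.55 − 60)^(-0.1332) = 329.7·39.55^(-0.1332) = 329.7·0.61272 = 202.013.
G = 288.1·(99.55 − 60)^(-0.07551) = 288.1·39.55^(-0.07551) = 288.1·0.75753 = 218.244.
B = 255 by definition for t > 66.
Rounded: (202, 218, 255).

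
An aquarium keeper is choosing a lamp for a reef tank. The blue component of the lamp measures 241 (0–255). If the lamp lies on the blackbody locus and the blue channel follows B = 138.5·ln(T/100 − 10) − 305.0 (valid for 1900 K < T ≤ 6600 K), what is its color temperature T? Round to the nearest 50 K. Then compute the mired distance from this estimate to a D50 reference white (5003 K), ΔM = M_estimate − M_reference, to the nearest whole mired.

-37 mireds

ln(t − 10) = (241 + 305.0) / 138.5 = 3.9422.
t − 10 = e^3.9422 = 51.534, so t = 61.534.
T = 100·t = 6153 K → 6150 K to the nearest 50 K.
M_estimate = 10⁶/6150 = 162.60; M_reference = 10⁶/5003 = 199.88.
ΔM = 162.60 − 199.88 = -37.28 → -37 mireds.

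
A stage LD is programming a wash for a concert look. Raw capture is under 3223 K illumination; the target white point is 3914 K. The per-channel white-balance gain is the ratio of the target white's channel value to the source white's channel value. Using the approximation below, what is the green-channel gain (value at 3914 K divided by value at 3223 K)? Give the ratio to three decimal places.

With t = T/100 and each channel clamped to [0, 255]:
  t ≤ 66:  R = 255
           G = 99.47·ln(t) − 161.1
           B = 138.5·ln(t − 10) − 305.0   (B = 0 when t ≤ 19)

1.105

At 3223 K (t = 32.23):
  G = 99.47·ln 32.23 − 161.1 = 99.47·3.4729 − 161.1 = 184.349.
At 3914 K (t = 39.14):
  G = 99.47·ln 39.14 − 161.1 = 99.47·3.6671 − 161.1 = 203.671.
Gain = 203.671 / 184.349 = 1.1048 → 1.105.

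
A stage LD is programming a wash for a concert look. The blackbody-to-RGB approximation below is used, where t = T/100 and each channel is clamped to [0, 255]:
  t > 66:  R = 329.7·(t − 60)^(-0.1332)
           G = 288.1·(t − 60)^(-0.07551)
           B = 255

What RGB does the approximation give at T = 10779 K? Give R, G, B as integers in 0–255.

t = 10779/100 = 107.79; the t > 66 branch applies.
R = 329.7·(107.79 − 60)^(-0.1332) = 329.7·47.79^(-0.1332) = 329.7·0.59746 = 196.984.
G = 288.1·(107.79 − 60)^(-0.07551) = 288.1·47.79^(-0.07551) = 288.1·0.74678 = 215.148.
B = 255 by definition for t > 66.
Rounded: (197, 215, 255).

R=197, G=215, B=255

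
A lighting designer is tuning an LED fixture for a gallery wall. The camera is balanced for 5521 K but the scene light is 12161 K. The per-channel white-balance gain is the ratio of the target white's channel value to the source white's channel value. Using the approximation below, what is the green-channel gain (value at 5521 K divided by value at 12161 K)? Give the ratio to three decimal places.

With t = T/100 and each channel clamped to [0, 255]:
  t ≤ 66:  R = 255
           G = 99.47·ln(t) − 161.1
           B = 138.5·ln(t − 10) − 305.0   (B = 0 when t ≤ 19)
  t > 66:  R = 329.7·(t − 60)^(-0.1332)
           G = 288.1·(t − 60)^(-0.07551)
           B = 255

At 12161 K (t = 121.61):
  G = 288.1·(121.61 − 60)^(-0.07551) = 288.1·61.61^(-0.07551) = 288.1·0.73259 = 211.060.
At 5521 K (t = 55.21):
  G = 99.47·ln 55.21 − 161.1 = 99.47·4.0111 − 161.1 = 237.889.
Gain = 237.889 / 211.060 = 1.1271 → 1.127.

1.127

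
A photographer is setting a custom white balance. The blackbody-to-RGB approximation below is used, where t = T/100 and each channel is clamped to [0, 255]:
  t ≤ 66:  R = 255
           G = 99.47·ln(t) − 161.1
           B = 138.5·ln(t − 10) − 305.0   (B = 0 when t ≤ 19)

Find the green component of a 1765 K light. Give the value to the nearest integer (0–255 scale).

t = 1765/100 = 17.65; the t ≤ 66 branch applies.
G = 99.47·ln 17.65 − 161.1 = 99.47·2.8707 − 161.1 = 124.452.
Rounded: 124.

124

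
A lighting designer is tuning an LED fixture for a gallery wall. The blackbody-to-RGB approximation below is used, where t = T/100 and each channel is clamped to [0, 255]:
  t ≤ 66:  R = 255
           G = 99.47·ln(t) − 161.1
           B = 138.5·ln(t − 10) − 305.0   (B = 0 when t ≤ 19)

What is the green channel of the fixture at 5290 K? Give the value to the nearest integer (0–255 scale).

234

t = 5290/100 = 52.9; the t ≤ 66 branch applies.
G = 99.47·ln 52.9 − 161.1 = 99.47·3.9684 − 161.1 = 233.637.
Rounded: 234.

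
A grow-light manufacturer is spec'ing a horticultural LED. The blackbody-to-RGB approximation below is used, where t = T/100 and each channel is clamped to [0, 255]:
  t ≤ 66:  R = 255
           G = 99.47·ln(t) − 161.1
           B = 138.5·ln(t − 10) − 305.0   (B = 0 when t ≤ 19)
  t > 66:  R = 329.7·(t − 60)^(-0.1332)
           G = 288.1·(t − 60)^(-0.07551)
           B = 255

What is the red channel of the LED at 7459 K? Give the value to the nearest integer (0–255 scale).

231

t = 7459/100 = 74.59; the t > 66 branch applies.
R = 329.7·(74.59 − 60)^(-0.1332) = 329.7·14.59^(-0.1332) = 329.7·0.69976 = 230.710.
Rounded: 231.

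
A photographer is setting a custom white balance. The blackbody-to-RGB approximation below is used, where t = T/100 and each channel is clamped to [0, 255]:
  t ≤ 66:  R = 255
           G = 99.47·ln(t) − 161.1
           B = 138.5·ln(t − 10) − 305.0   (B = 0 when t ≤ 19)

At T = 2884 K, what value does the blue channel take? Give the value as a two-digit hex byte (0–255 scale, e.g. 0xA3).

t = 2884/100 = 28.84; the t ≤ 66 branch applies.
B = 138.5·ln(28.84 − 10) − 305.0 = 138.5·ln 18.84 − 305.0 = 138.5·2.9360 − 305.0 = 101.634.
Rounded: 102; in hex, 0x66.

0x66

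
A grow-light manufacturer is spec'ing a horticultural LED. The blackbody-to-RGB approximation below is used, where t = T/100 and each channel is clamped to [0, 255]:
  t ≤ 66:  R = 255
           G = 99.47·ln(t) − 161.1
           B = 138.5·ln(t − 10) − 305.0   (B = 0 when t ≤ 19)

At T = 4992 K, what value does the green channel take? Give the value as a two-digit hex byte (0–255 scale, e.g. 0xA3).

t = 4992/100 = 49.92; the t ≤ 66 branch applies.
G = 99.47·ln 49.92 − 161.1 = 99.47·3.9104 − 161.1 = 227.870.
Rounded: 228; in hex, 0xE4.

0xE4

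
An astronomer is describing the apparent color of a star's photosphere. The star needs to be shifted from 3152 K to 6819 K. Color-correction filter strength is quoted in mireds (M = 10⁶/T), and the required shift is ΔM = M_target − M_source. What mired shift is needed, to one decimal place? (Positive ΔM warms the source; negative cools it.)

-170.6 mireds

M_source = 10⁶/3152 = 317.259; M_target = 10⁶/6819 = 146.649.
ΔM = 146.649 − 317.259 = -170.610 → -170.6 mireds, a cooling shift.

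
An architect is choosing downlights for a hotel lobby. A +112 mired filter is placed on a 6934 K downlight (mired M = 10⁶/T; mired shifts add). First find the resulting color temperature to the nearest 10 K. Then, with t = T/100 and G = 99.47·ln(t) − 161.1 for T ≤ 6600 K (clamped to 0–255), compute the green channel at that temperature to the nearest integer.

M_in = 10⁶/6934 = 144.22; M_out = 144.22 + (+112) = 256.22.
T_out = 10⁶/256.22 = 3902.9 K → 3900 K; t = 39.
G = 99.47·ln 39 − 161.1 = 99.47·3.6636 − 161.1 = 203.314.
Rounded: 203.

203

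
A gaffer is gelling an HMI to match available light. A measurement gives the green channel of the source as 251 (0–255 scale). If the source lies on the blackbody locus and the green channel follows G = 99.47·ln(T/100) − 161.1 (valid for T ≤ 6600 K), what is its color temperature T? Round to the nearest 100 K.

ln t = (251 + 161.1) / 99.47 = 4.1430.
t = e^4.1430 = 62.989.
T = 100·t = 6299 K → 6300 K to the nearest 100 K.

6300 K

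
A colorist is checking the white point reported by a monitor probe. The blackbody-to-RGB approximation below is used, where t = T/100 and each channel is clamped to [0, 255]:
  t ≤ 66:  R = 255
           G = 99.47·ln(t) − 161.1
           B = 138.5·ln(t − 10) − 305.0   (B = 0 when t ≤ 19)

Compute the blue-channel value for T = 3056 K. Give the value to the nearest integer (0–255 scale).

114

t = 3056/100 = 30.56; the t ≤ 66 branch applies.
B = 138.5·ln(30.56 − 10) − 305.0 = 138.5·ln 20.56 − 305.0 = 138.5·3.0233 − 305.0 = 113.734.
Rounded: 114.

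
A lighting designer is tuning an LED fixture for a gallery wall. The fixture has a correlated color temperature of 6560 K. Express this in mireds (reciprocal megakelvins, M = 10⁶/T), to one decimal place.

152.4 mireds

M = 10⁶ / 6560 = 152.439 → 152.4 mireds.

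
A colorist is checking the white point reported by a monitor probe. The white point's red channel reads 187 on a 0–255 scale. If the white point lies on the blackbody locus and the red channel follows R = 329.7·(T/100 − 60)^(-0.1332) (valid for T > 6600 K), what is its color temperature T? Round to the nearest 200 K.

(t − 60)^(-0.1332) = 187/329.7 = 0.56718.
t − 60 = 0.56718^(1/-0.1332) = 0.56718^(-7.508) = 70.620, so t = 130.620.
T = 100·t = 13062 K → 13000 K to the nearest 200 K.

13000 K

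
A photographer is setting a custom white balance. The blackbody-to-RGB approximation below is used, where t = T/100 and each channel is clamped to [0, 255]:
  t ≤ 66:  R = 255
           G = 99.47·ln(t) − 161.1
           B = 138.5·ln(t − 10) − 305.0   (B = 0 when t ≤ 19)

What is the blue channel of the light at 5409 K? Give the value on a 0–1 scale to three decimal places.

t = 5409/100 = 54.09; the t ≤ 66 branch applies.
B = 138.5·ln(54.09 − 10) − 305.0 = 138.5·ln 44.09 − 305.0 = 138.5·3.7862 − 305.0 = 219.393.
On a 0–1 scale: 219.393/255 = 0.8604 → 0.860.

0.860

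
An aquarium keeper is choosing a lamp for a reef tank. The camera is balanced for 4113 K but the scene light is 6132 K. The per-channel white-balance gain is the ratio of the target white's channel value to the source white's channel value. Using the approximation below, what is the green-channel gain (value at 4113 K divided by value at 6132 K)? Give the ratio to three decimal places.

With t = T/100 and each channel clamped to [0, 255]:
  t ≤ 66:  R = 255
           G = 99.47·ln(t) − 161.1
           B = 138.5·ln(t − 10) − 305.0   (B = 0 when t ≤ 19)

0.840

At 6132 K (t = 61.32):
  G = 99.47·ln 61.32 − 161.1 = 99.47·4.1161 − 161.1 = 248.329.
At 4113 K (t = 41.13):
  G = 99.47·ln 41.13 − 161.1 = 99.47·3.7167 − 161.1 = 208.604.
Gain = 208.604 / 248.329 = 0.8400 → 0.840.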